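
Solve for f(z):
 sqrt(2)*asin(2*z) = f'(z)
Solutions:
 f(z) = C1 + sqrt(2)*(z*asin(2*z) + sqrt(1 - 4*z^2)/2)


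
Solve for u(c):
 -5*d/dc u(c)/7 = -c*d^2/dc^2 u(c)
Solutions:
 u(c) = C1 + C2*c^(12/7)


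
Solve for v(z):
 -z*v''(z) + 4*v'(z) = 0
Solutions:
 v(z) = C1 + C2*z^5


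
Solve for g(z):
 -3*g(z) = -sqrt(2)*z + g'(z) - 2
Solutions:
 g(z) = C1*exp(-3*z) + sqrt(2)*z/3 - sqrt(2)/9 + 2/3


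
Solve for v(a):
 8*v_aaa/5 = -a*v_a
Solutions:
 v(a) = C1 + Integral(C2*airyai(-5^(1/3)*a/2) + C3*airybi(-5^(1/3)*a/2), a)


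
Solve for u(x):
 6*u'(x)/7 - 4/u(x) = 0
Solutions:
 u(x) = -sqrt(C1 + 84*x)/3
 u(x) = sqrt(C1 + 84*x)/3


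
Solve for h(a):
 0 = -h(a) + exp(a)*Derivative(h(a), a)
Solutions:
 h(a) = C1*exp(-exp(-a))


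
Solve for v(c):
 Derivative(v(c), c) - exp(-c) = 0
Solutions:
 v(c) = C1 - exp(-c)


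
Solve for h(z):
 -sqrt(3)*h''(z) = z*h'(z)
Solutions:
 h(z) = C1 + C2*erf(sqrt(2)*3^(3/4)*z/6)


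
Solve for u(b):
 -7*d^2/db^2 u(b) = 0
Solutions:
 u(b) = C1 + C2*b


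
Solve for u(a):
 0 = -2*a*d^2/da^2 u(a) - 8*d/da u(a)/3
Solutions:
 u(a) = C1 + C2/a^(1/3)


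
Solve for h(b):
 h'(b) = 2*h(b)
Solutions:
 h(b) = C1*exp(2*b)


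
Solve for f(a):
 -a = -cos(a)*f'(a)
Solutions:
 f(a) = C1 + Integral(a/cos(a), a)


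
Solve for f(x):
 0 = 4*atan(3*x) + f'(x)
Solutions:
 f(x) = C1 - 4*x*atan(3*x) + 2*log(9*x^2 + 1)/3


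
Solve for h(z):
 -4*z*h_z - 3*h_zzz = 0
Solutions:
 h(z) = C1 + Integral(C2*airyai(-6^(2/3)*z/3) + C3*airybi(-6^(2/3)*z/3), z)


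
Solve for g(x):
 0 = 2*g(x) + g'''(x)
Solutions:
 g(x) = C3*exp(-2^(1/3)*x) + (C1*sin(2^(1/3)*sqrt(3)*x/2) + C2*cos(2^(1/3)*sqrt(3)*x/2))*exp(2^(1/3)*x/2)


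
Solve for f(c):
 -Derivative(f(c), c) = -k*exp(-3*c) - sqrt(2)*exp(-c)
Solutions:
 f(c) = C1 - k*exp(-3*c)/3 - sqrt(2)*exp(-c)


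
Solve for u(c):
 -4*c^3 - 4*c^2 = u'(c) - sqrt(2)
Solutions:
 u(c) = C1 - c^4 - 4*c^3/3 + sqrt(2)*c


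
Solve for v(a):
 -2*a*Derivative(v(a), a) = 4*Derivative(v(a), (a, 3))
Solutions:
 v(a) = C1 + Integral(C2*airyai(-2^(2/3)*a/2) + C3*airybi(-2^(2/3)*a/2), a)


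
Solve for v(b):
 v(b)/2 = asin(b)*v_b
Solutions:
 v(b) = C1*exp(Integral(1/asin(b), b)/2)


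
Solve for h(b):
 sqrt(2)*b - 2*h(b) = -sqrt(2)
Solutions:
 h(b) = sqrt(2)*(b + 1)/2


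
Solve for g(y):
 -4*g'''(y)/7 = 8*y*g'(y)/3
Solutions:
 g(y) = C1 + Integral(C2*airyai(-14^(1/3)*3^(2/3)*y/3) + C3*airybi(-14^(1/3)*3^(2/3)*y/3), y)


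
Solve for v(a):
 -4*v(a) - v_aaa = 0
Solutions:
 v(a) = C3*exp(-2^(2/3)*a) + (C1*sin(2^(2/3)*sqrt(3)*a/2) + C2*cos(2^(2/3)*sqrt(3)*a/2))*exp(2^(2/3)*a/2)


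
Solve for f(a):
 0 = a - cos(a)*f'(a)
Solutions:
 f(a) = C1 + Integral(a/cos(a), a)


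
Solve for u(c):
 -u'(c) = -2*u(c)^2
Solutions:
 u(c) = -1/(C1 + 2*c)


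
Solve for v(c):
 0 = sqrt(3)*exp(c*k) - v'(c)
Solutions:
 v(c) = C1 + sqrt(3)*exp(c*k)/k


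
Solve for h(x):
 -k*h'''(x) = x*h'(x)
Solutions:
 h(x) = C1 + Integral(C2*airyai(x*(-1/k)^(1/3)) + C3*airybi(x*(-1/k)^(1/3)), x)


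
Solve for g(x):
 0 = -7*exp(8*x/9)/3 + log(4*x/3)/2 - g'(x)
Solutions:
 g(x) = C1 + x*log(x)/2 + x*(-log(3)/2 - 1/2 + log(2)) - 21*exp(8*x/9)/8


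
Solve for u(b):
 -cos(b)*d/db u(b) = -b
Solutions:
 u(b) = C1 + Integral(b/cos(b), b)


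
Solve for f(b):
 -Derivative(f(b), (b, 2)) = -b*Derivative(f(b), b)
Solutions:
 f(b) = C1 + C2*erfi(sqrt(2)*b/2)


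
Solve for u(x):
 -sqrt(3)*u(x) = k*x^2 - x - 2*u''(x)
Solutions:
 u(x) = C1*exp(-sqrt(2)*3^(1/4)*x/2) + C2*exp(sqrt(2)*3^(1/4)*x/2) - sqrt(3)*k*x^2/3 - 4*k/3 + sqrt(3)*x/3


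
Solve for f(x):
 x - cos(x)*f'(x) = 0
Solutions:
 f(x) = C1 + Integral(x/cos(x), x)


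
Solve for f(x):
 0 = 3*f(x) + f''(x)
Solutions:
 f(x) = C1*sin(sqrt(3)*x) + C2*cos(sqrt(3)*x)


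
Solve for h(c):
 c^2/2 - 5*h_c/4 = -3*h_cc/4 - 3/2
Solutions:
 h(c) = C1 + C2*exp(5*c/3) + 2*c^3/15 + 6*c^2/25 + 186*c/125


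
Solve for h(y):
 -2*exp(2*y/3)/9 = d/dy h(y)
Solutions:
 h(y) = C1 - exp(2*y/3)/3


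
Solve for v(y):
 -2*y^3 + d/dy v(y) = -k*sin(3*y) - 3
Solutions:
 v(y) = C1 + k*cos(3*y)/3 + y^4/2 - 3*y


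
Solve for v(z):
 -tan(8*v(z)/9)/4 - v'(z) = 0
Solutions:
 v(z) = -9*asin(C1*exp(-2*z/9))/8 + 9*pi/8
 v(z) = 9*asin(C1*exp(-2*z/9))/8


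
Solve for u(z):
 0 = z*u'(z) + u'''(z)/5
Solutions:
 u(z) = C1 + Integral(C2*airyai(-5^(1/3)*z) + C3*airybi(-5^(1/3)*z), z)


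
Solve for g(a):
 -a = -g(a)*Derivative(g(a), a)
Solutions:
 g(a) = -sqrt(C1 + a^2)
 g(a) = sqrt(C1 + a^2)


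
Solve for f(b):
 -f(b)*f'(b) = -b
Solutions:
 f(b) = -sqrt(C1 + b^2)
 f(b) = sqrt(C1 + b^2)


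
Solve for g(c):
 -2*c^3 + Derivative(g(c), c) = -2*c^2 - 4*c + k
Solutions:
 g(c) = C1 + c^4/2 - 2*c^3/3 - 2*c^2 + c*k


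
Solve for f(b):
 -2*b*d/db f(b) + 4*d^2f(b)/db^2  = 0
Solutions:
 f(b) = C1 + C2*erfi(b/2)


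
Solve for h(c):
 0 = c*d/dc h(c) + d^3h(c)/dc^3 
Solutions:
 h(c) = C1 + Integral(C2*airyai(-c) + C3*airybi(-c), c)


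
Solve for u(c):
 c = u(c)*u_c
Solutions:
 u(c) = -sqrt(C1 + c^2)
 u(c) = sqrt(C1 + c^2)


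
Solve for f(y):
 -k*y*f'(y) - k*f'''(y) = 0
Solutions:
 f(y) = C1 + Integral(C2*airyai(-y) + C3*airybi(-y), y)


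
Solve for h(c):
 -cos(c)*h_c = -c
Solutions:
 h(c) = C1 + Integral(c/cos(c), c)


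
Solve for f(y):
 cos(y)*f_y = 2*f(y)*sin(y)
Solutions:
 f(y) = C1/cos(y)^2


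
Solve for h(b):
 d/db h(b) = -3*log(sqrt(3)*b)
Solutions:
 h(b) = C1 - 3*b*log(b) - 3*b*log(3)/2 + 3*b


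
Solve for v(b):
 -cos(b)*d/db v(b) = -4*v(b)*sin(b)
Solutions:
 v(b) = C1/cos(b)^4


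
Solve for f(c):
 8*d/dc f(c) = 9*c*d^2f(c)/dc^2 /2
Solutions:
 f(c) = C1 + C2*c^(25/9)


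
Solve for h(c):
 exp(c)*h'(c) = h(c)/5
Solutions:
 h(c) = C1*exp(-exp(-c)/5)


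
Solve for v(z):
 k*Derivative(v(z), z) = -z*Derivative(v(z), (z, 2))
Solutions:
 v(z) = C1 + z^(1 - re(k))*(C2*sin(log(z)*Abs(im(k))) + C3*cos(log(z)*im(k)))


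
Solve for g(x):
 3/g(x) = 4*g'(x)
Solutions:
 g(x) = -sqrt(C1 + 6*x)/2
 g(x) = sqrt(C1 + 6*x)/2


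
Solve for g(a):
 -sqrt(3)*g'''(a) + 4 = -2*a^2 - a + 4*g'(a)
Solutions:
 g(a) = C1 + C2*sin(2*3^(3/4)*a/3) + C3*cos(2*3^(3/4)*a/3) + a^3/6 + a^2/8 - sqrt(3)*a/4 + a


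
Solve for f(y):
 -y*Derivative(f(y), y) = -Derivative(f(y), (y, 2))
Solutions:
 f(y) = C1 + C2*erfi(sqrt(2)*y/2)


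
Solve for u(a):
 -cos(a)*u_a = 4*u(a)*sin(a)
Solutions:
 u(a) = C1*cos(a)^4


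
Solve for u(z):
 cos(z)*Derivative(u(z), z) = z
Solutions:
 u(z) = C1 + Integral(z/cos(z), z)


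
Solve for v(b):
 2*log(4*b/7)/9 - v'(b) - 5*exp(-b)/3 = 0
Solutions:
 v(b) = C1 + 2*b*log(b)/9 + 2*b*(-log(7) - 1 + 2*log(2))/9 + 5*exp(-b)/3


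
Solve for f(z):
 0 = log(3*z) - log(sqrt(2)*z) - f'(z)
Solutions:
 f(z) = C1 - z*log(2)/2 + z*log(3)


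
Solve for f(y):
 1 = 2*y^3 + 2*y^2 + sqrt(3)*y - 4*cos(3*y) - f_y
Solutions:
 f(y) = C1 + y^4/2 + 2*y^3/3 + sqrt(3)*y^2/2 - y - 4*sin(3*y)/3


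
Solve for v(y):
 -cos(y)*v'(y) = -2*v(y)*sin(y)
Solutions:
 v(y) = C1/cos(y)^2


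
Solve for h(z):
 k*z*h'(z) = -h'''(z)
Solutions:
 h(z) = C1 + Integral(C2*airyai(z*(-k)^(1/3)) + C3*airybi(z*(-k)^(1/3)), z)


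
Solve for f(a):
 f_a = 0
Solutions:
 f(a) = C1


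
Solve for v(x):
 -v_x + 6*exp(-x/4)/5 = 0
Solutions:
 v(x) = C1 - 24*exp(-x/4)/5


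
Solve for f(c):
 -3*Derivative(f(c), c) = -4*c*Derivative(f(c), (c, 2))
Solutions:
 f(c) = C1 + C2*c^(7/4)


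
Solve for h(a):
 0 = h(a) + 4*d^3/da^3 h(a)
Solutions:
 h(a) = C3*exp(-2^(1/3)*a/2) + (C1*sin(2^(1/3)*sqrt(3)*a/4) + C2*cos(2^(1/3)*sqrt(3)*a/4))*exp(2^(1/3)*a/4)


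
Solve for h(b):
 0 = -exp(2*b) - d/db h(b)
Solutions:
 h(b) = C1 - exp(2*b)/2


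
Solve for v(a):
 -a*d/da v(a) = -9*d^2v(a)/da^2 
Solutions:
 v(a) = C1 + C2*erfi(sqrt(2)*a/6)


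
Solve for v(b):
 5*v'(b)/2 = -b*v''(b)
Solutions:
 v(b) = C1 + C2/b^(3/2)


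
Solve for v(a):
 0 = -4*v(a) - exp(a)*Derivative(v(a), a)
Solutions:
 v(a) = C1*exp(4*exp(-a))


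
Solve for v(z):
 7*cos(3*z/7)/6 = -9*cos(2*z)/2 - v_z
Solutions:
 v(z) = C1 - 49*sin(3*z/7)/18 - 9*sin(2*z)/4


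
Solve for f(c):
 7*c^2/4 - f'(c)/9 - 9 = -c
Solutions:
 f(c) = C1 + 21*c^3/4 + 9*c^2/2 - 81*c


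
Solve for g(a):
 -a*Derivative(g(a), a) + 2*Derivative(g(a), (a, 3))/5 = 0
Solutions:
 g(a) = C1 + Integral(C2*airyai(2^(2/3)*5^(1/3)*a/2) + C3*airybi(2^(2/3)*5^(1/3)*a/2), a)


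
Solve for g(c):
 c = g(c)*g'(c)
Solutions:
 g(c) = -sqrt(C1 + c^2)
 g(c) = sqrt(C1 + c^2)


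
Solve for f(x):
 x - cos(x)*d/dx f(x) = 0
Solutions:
 f(x) = C1 + Integral(x/cos(x), x)


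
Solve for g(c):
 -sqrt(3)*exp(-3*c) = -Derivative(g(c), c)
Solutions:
 g(c) = C1 - sqrt(3)*exp(-3*c)/3


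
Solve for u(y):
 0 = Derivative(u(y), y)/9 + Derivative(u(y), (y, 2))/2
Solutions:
 u(y) = C1 + C2*exp(-2*y/9)


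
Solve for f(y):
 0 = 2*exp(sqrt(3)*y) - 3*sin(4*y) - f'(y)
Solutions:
 f(y) = C1 + 2*sqrt(3)*exp(sqrt(3)*y)/3 + 3*cos(4*y)/4


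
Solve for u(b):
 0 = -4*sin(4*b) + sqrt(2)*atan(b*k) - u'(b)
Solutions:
 u(b) = C1 + sqrt(2)*Piecewise((b*atan(b*k) - log(b^2*k^2 + 1)/(2*k), Ne(k, 0)), (0, True)) + cos(4*b)


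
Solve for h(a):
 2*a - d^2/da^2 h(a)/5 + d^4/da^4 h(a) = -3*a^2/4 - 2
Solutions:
 h(a) = C1 + C2*a + C3*exp(-sqrt(5)*a/5) + C4*exp(sqrt(5)*a/5) + 5*a^4/16 + 5*a^3/3 + 95*a^2/4


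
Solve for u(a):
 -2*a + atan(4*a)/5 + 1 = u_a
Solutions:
 u(a) = C1 - a^2 + a*atan(4*a)/5 + a - log(16*a^2 + 1)/40


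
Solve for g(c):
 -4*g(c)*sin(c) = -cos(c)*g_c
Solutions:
 g(c) = C1/cos(c)^4


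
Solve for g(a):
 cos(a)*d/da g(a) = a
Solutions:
 g(a) = C1 + Integral(a/cos(a), a)


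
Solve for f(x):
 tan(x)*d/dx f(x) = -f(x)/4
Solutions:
 f(x) = C1/sin(x)^(1/4)


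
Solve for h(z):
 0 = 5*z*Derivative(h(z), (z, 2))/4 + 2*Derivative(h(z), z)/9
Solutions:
 h(z) = C1 + C2*z^(37/45)


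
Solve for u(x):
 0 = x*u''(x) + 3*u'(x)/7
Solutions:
 u(x) = C1 + C2*x^(4/7)


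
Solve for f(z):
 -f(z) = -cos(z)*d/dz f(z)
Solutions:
 f(z) = C1*sqrt(sin(z) + 1)/sqrt(sin(z) - 1)


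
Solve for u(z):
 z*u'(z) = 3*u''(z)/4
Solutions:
 u(z) = C1 + C2*erfi(sqrt(6)*z/3)


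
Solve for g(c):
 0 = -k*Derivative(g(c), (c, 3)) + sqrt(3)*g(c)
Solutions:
 g(c) = C1*exp(3^(1/6)*c*(1/k)^(1/3)) + C2*exp(c*(-3^(1/6) + 3^(2/3)*I)*(1/k)^(1/3)/2) + C3*exp(-c*(3^(1/6) + 3^(2/3)*I)*(1/k)^(1/3)/2)


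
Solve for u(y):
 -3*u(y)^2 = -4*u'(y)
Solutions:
 u(y) = -4/(C1 + 3*y)


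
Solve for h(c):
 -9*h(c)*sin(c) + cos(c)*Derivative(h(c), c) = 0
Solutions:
 h(c) = C1/cos(c)^9


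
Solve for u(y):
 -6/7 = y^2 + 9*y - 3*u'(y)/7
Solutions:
 u(y) = C1 + 7*y^3/9 + 21*y^2/2 + 2*y


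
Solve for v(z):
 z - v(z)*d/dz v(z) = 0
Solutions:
 v(z) = -sqrt(C1 + z^2)
 v(z) = sqrt(C1 + z^2)


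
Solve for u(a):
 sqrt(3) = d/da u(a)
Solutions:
 u(a) = C1 + sqrt(3)*a


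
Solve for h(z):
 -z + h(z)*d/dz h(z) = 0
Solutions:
 h(z) = -sqrt(C1 + z^2)
 h(z) = sqrt(C1 + z^2)


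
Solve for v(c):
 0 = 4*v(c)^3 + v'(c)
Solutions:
 v(c) = -sqrt(2)*sqrt(-1/(C1 - 4*c))/2
 v(c) = sqrt(2)*sqrt(-1/(C1 - 4*c))/2


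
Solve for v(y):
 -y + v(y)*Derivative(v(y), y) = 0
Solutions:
 v(y) = -sqrt(C1 + y^2)
 v(y) = sqrt(C1 + y^2)


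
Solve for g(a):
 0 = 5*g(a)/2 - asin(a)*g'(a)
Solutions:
 g(a) = C1*exp(5*Integral(1/asin(a), a)/2)


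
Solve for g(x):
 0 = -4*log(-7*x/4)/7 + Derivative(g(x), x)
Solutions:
 g(x) = C1 + 4*x*log(-x)/7 + 4*x*(-2*log(2) - 1 + log(7))/7


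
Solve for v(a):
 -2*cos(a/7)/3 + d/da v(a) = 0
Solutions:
 v(a) = C1 + 14*sin(a/7)/3


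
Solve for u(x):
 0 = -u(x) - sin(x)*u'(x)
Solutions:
 u(x) = C1*sqrt(cos(x) + 1)/sqrt(cos(x) - 1)


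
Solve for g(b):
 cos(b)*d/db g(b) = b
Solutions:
 g(b) = C1 + Integral(b/cos(b), b)


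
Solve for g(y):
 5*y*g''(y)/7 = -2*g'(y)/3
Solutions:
 g(y) = C1 + C2*y^(1/15)


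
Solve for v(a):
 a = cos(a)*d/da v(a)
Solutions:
 v(a) = C1 + Integral(a/cos(a), a)


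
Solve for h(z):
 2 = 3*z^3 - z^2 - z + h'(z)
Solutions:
 h(z) = C1 - 3*z^4/4 + z^3/3 + z^2/2 + 2*z


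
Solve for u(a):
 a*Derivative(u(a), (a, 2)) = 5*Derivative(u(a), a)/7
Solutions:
 u(a) = C1 + C2*a^(12/7)


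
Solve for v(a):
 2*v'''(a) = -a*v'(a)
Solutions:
 v(a) = C1 + Integral(C2*airyai(-2^(2/3)*a/2) + C3*airybi(-2^(2/3)*a/2), a)


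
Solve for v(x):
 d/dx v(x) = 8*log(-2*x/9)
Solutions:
 v(x) = C1 + 8*x*log(-x) + 8*x*(-2*log(3) - 1 + log(2))


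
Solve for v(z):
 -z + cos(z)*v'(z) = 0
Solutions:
 v(z) = C1 + Integral(z/cos(z), z)


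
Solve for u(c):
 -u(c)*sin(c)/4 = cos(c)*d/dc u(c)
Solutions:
 u(c) = C1*cos(c)^(1/4)


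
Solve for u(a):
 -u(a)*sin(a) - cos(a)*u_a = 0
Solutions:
 u(a) = C1*cos(a)


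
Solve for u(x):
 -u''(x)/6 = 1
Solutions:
 u(x) = C1 + C2*x - 3*x^2


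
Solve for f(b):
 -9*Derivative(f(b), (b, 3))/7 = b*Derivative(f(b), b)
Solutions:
 f(b) = C1 + Integral(C2*airyai(-21^(1/3)*b/3) + C3*airybi(-21^(1/3)*b/3), b)


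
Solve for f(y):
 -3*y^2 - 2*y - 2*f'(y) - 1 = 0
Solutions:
 f(y) = C1 - y^3/2 - y^2/2 - y/2


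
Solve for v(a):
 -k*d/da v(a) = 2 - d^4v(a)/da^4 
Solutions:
 v(a) = C1 + C2*exp(a*k^(1/3)) + C3*exp(a*k^(1/3)*(-1 + sqrt(3)*I)/2) + C4*exp(-a*k^(1/3)*(1 + sqrt(3)*I)/2) - 2*a/k


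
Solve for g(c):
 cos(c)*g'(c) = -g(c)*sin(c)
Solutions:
 g(c) = C1*cos(c)


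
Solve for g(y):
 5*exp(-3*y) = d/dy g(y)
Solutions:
 g(y) = C1 - 5*exp(-3*y)/3


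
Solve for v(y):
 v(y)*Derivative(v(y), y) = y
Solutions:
 v(y) = -sqrt(C1 + y^2)
 v(y) = sqrt(C1 + y^2)


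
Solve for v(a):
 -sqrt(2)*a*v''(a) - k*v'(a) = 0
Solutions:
 v(a) = C1 + a^(-sqrt(2)*re(k)/2 + 1)*(C2*sin(sqrt(2)*log(a)*Abs(im(k))/2) + C3*cos(sqrt(2)*log(a)*im(k)/2))


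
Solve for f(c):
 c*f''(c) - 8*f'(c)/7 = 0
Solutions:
 f(c) = C1 + C2*c^(15/7)


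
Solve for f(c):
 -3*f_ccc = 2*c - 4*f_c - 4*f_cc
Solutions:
 f(c) = C1 + C2*exp(-2*c/3) + C3*exp(2*c) + c^2/4 - c/2


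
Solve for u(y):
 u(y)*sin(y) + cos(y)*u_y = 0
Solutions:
 u(y) = C1*cos(y)


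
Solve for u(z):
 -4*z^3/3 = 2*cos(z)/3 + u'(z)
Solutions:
 u(z) = C1 - z^4/3 - 2*sin(z)/3


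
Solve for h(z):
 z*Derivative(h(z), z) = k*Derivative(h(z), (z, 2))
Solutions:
 h(z) = C1 + C2*erf(sqrt(2)*z*sqrt(-1/k)/2)/sqrt(-1/k)


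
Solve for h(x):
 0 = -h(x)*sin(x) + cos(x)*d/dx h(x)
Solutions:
 h(x) = C1/cos(x)


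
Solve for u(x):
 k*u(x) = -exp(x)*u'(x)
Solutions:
 u(x) = C1*exp(k*exp(-x))


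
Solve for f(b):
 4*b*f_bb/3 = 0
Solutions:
 f(b) = C1 + C2*b


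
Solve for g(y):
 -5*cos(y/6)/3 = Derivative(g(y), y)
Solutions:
 g(y) = C1 - 10*sin(y/6)


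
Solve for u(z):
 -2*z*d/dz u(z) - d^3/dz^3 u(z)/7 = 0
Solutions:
 u(z) = C1 + Integral(C2*airyai(-14^(1/3)*z) + C3*airybi(-14^(1/3)*z), z)


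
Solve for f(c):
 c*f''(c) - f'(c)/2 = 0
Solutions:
 f(c) = C1 + C2*c^(3/2)


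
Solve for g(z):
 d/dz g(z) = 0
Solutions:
 g(z) = C1


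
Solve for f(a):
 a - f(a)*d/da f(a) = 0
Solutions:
 f(a) = -sqrt(C1 + a^2)
 f(a) = sqrt(C1 + a^2)


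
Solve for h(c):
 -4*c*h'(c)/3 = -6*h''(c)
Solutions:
 h(c) = C1 + C2*erfi(c/3)


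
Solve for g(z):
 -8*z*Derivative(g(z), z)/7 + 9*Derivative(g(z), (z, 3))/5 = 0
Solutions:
 g(z) = C1 + Integral(C2*airyai(2*735^(1/3)*z/21) + C3*airybi(2*735^(1/3)*z/21), z)


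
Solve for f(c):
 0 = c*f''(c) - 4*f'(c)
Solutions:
 f(c) = C1 + C2*c^5


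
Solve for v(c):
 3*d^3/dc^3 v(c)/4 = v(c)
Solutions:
 v(c) = C3*exp(6^(2/3)*c/3) + (C1*sin(2^(2/3)*3^(1/6)*c/2) + C2*cos(2^(2/3)*3^(1/6)*c/2))*exp(-6^(2/3)*c/6)


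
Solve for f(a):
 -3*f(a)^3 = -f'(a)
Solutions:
 f(a) = -sqrt(2)*sqrt(-1/(C1 + 3*a))/2
 f(a) = sqrt(2)*sqrt(-1/(C1 + 3*a))/2


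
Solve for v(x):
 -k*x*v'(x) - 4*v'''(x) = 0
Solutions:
 v(x) = C1 + Integral(C2*airyai(2^(1/3)*x*(-k)^(1/3)/2) + C3*airybi(2^(1/3)*x*(-k)^(1/3)/2), x)


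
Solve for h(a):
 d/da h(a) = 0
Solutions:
 h(a) = C1


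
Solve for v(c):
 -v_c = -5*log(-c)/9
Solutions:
 v(c) = C1 + 5*c*log(-c)/9 - 5*c/9


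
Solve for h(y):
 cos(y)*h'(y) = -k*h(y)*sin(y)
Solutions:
 h(y) = C1*exp(k*log(cos(y)))


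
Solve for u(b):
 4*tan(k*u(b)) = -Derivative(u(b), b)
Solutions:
 u(b) = Piecewise((-asin(exp(C1*k - 4*b*k))/k + pi/k, Ne(k, 0)), (nan, True))
 u(b) = Piecewise((asin(exp(C1*k - 4*b*k))/k, Ne(k, 0)), (nan, True))


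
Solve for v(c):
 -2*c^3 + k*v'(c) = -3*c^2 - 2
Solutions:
 v(c) = C1 + c^4/(2*k) - c^3/k - 2*c/k


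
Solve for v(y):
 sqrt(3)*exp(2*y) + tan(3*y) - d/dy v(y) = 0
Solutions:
 v(y) = C1 + sqrt(3)*exp(2*y)/2 - log(cos(3*y))/3


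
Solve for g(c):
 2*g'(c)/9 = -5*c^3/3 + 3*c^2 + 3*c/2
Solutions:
 g(c) = C1 - 15*c^4/8 + 9*c^3/2 + 27*c^2/8


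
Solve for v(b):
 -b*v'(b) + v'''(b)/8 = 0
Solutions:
 v(b) = C1 + Integral(C2*airyai(2*b) + C3*airybi(2*b), b)


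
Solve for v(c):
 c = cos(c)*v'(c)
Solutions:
 v(c) = C1 + Integral(c/cos(c), c)


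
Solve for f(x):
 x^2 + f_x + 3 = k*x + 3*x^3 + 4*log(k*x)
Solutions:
 f(x) = C1 + k*x^2/2 + 3*x^4/4 - x^3/3 + 4*x*log(k*x) - 7*x


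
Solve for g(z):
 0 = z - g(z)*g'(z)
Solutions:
 g(z) = -sqrt(C1 + z^2)
 g(z) = sqrt(C1 + z^2)


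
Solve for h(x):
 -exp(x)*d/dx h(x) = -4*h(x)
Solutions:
 h(x) = C1*exp(-4*exp(-x))


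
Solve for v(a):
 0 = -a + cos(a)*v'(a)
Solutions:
 v(a) = C1 + Integral(a/cos(a), a)


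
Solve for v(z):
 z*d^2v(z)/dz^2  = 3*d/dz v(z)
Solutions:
 v(z) = C1 + C2*z^4


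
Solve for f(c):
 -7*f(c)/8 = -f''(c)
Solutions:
 f(c) = C1*exp(-sqrt(14)*c/4) + C2*exp(sqrt(14)*c/4)


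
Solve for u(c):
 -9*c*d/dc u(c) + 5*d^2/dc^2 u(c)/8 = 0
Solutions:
 u(c) = C1 + C2*erfi(6*sqrt(5)*c/5)


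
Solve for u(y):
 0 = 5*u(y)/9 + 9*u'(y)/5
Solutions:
 u(y) = C1*exp(-25*y/81)


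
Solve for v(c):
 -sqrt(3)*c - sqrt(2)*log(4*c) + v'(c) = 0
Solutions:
 v(c) = C1 + sqrt(3)*c^2/2 + sqrt(2)*c*log(c) - sqrt(2)*c + 2*sqrt(2)*c*log(2)


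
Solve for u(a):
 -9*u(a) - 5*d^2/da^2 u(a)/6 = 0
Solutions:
 u(a) = C1*sin(3*sqrt(30)*a/5) + C2*cos(3*sqrt(30)*a/5)


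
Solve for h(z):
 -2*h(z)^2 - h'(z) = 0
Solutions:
 h(z) = 1/(C1 + 2*z)


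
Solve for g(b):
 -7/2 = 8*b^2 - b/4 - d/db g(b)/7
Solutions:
 g(b) = C1 + 56*b^3/3 - 7*b^2/8 + 49*b/2


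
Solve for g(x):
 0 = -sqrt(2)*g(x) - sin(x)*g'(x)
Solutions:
 g(x) = C1*(cos(x) + 1)^(sqrt(2)/2)/(cos(x) - 1)^(sqrt(2)/2)


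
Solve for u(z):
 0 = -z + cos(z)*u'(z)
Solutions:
 u(z) = C1 + Integral(z/cos(z), z)


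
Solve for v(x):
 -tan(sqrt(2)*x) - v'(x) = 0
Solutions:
 v(x) = C1 + sqrt(2)*log(cos(sqrt(2)*x))/2


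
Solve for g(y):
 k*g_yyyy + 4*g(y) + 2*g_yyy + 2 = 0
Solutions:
 g(y) = C1*exp(y*Piecewise((-sqrt(-2*2^(1/3)*(-1/k^3)^(1/3) + k^(-2))/2 - sqrt(2*2^(1/3)*(-1/k^3)^(1/3) + 2/k^2 + 2/(k^3*sqrt(-2*2^(1/3)*(-1/k^3)^(1/3) + k^(-2))))/2 - 1/(2*k), Eq(1/k, 0)), (-sqrt(2*(sqrt(-64/(27*k^3) + k^(-6)) + k^(-3))^(1/3) + 8/(3*k*(sqrt(-64/(27*k^3) + k^(-6)) + k^(-3))^(1/3)) + k^(-2))/2 - sqrt(-2*(sqrt(-64/(27*k^3) + k^(-6)) + k^(-3))^(1/3) - 8/(3*k*(sqrt(-64/(27*k^3) + k^(-6)) + k^(-3))^(1/3)) + 2/k^2 + 2/(k^3*sqrt(2*(sqrt(-64/(27*k^3) + k^(-6)) + k^(-3))^(1/3) + 8/(3*k*(sqrt(-64/(27*k^3) + k^(-6)) + k^(-3))^(1/3)) + k^(-2))))/2 - 1/(2*k), True))) + C2*exp(y*Piecewise((-sqrt(-2*2^(1/3)*(-1/k^3)^(1/3) + k^(-2))/2 + sqrt(2*2^(1/3)*(-1/k^3)^(1/3) + 2/k^2 + 2/(k^3*sqrt(-2*2^(1/3)*(-1/k^3)^(1/3) + k^(-2))))/2 - 1/(2*k), Eq(1/k, 0)), (-sqrt(2*(sqrt(-64/(27*k^3) + k^(-6)) + k^(-3))^(1/3) + 8/(3*k*(sqrt(-64/(27*k^3) + k^(-6)) + k^(-3))^(1/3)) + k^(-2))/2 + sqrt(-2*(sqrt(-64/(27*k^3) + k^(-6)) + k^(-3))^(1/3) - 8/(3*k*(sqrt(-64/(27*k^3) + k^(-6)) + k^(-3))^(1/3)) + 2/k^2 + 2/(k^3*sqrt(2*(sqrt(-64/(27*k^3) + k^(-6)) + k^(-3))^(1/3) + 8/(3*k*(sqrt(-64/(27*k^3) + k^(-6)) + k^(-3))^(1/3)) + k^(-2))))/2 - 1/(2*k), True))) + C3*exp(y*Piecewise((sqrt(-2*2^(1/3)*(-1/k^3)^(1/3) + k^(-2))/2 - sqrt(2*2^(1/3)*(-1/k^3)^(1/3) + 2/k^2 - 2/(k^3*sqrt(-2*2^(1/3)*(-1/k^3)^(1/3) + k^(-2))))/2 - 1/(2*k), Eq(1/k, 0)), (sqrt(2*(sqrt(-64/(27*k^3) + k^(-6)) + k^(-3))^(1/3) + 8/(3*k*(sqrt(-64/(27*k^3) + k^(-6)) + k^(-3))^(1/3)) + k^(-2))/2 - sqrt(-2*(sqrt(-64/(27*k^3) + k^(-6)) + k^(-3))^(1/3) - 8/(3*k*(sqrt(-64/(27*k^3) + k^(-6)) + k^(-3))^(1/3)) + 2/k^2 - 2/(k^3*sqrt(2*(sqrt(-64/(27*k^3) + k^(-6)) + k^(-3))^(1/3) + 8/(3*k*(sqrt(-64/(27*k^3) + k^(-6)) + k^(-3))^(1/3)) + k^(-2))))/2 - 1/(2*k), True))) + C4*exp(y*Piecewise((sqrt(-2*2^(1/3)*(-1/k^3)^(1/3) + k^(-2))/2 + sqrt(2*2^(1/3)*(-1/k^3)^(1/3) + 2/k^2 - 2/(k^3*sqrt(-2*2^(1/3)*(-1/k^3)^(1/3) + k^(-2))))/2 - 1/(2*k), Eq(1/k, 0)), (sqrt(2*(sqrt(-64/(27*k^3) + k^(-6)) + k^(-3))^(1/3) + 8/(3*k*(sqrt(-64/(27*k^3) + k^(-6)) + k^(-3))^(1/3)) + k^(-2))/2 + sqrt(-2*(sqrt(-64/(27*k^3) + k^(-6)) + k^(-3))^(1/3) - 8/(3*k*(sqrt(-64/(27*k^3) + k^(-6)) + k^(-3))^(1/3)) + 2/k^2 - 2/(k^3*sqrt(2*(sqrt(-64/(27*k^3) + k^(-6)) + k^(-3))^(1/3) + 8/(3*k*(sqrt(-64/(27*k^3) + k^(-6)) + k^(-3))^(1/3)) + k^(-2))))/2 - 1/(2*k), True))) - 1/2


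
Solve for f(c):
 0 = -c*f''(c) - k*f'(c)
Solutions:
 f(c) = C1 + c^(1 - re(k))*(C2*sin(log(c)*Abs(im(k))) + C3*cos(log(c)*im(k)))


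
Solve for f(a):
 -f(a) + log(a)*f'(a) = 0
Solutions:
 f(a) = C1*exp(li(a))


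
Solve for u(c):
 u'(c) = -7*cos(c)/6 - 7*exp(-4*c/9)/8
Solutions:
 u(c) = C1 - 7*sin(c)/6 + 63*exp(-4*c/9)/32


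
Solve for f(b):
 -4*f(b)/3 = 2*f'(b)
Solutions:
 f(b) = C1*exp(-2*b/3)


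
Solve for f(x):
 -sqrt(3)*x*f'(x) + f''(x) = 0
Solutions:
 f(x) = C1 + C2*erfi(sqrt(2)*3^(1/4)*x/2)


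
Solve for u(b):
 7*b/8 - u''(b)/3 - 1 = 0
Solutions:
 u(b) = C1 + C2*b + 7*b^3/16 - 3*b^2/2


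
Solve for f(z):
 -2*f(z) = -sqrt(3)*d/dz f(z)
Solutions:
 f(z) = C1*exp(2*sqrt(3)*z/3)


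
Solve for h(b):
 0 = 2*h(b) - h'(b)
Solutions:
 h(b) = C1*exp(2*b)


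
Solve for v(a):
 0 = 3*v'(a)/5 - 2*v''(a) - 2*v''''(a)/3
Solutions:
 v(a) = C1 + C2*exp(a*(-50^(1/3)*(9 + sqrt(481))^(1/3) + 10*20^(1/3)/(9 + sqrt(481))^(1/3))/20)*sin(sqrt(3)*a*(10*20^(1/3)/(9 + sqrt(481))^(1/3) + 50^(1/3)*(9 + sqrt(481))^(1/3))/20) + C3*exp(a*(-50^(1/3)*(9 + sqrt(481))^(1/3) + 10*20^(1/3)/(9 + sqrt(481))^(1/3))/20)*cos(sqrt(3)*a*(10*20^(1/3)/(9 + sqrt(481))^(1/3) + 50^(1/3)*(9 + sqrt(481))^(1/3))/20) + C4*exp(a*(-20^(1/3)/(9 + sqrt(481))^(1/3) + 50^(1/3)*(9 + sqrt(481))^(1/3)/10))


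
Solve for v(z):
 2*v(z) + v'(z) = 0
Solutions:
 v(z) = C1*exp(-2*z)


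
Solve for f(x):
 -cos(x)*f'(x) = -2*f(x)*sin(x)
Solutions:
 f(x) = C1/cos(x)^2


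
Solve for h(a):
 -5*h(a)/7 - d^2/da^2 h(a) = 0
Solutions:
 h(a) = C1*sin(sqrt(35)*a/7) + C2*cos(sqrt(35)*a/7)


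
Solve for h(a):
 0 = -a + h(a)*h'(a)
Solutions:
 h(a) = -sqrt(C1 + a^2)
 h(a) = sqrt(C1 + a^2)


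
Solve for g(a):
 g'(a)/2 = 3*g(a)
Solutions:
 g(a) = C1*exp(6*a)


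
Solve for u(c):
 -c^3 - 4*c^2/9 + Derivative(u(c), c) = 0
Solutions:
 u(c) = C1 + c^4/4 + 4*c^3/27


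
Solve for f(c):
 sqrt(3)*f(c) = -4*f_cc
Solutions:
 f(c) = C1*sin(3^(1/4)*c/2) + C2*cos(3^(1/4)*c/2)


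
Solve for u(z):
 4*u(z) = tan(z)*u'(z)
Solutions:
 u(z) = C1*sin(z)^4


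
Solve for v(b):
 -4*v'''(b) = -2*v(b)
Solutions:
 v(b) = C3*exp(2^(2/3)*b/2) + (C1*sin(2^(2/3)*sqrt(3)*b/4) + C2*cos(2^(2/3)*sqrt(3)*b/4))*exp(-2^(2/3)*b/4)


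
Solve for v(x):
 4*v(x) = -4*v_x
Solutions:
 v(x) = C1*exp(-x)


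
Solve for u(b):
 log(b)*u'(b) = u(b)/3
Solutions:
 u(b) = C1*exp(li(b)/3)


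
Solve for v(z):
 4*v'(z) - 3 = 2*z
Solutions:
 v(z) = C1 + z^2/4 + 3*z/4


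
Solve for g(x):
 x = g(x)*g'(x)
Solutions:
 g(x) = -sqrt(C1 + x^2)
 g(x) = sqrt(C1 + x^2)


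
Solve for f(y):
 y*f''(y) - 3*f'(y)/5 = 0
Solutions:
 f(y) = C1 + C2*y^(8/5)


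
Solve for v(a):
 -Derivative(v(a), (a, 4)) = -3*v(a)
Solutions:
 v(a) = C1*exp(-3^(1/4)*a) + C2*exp(3^(1/4)*a) + C3*sin(3^(1/4)*a) + C4*cos(3^(1/4)*a)


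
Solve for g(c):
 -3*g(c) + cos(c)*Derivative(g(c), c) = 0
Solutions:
 g(c) = C1*(sin(c) + 1)^(3/2)/(sin(c) - 1)^(3/2)


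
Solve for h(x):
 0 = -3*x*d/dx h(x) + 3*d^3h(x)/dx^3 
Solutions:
 h(x) = C1 + Integral(C2*airyai(x) + C3*airybi(x), x)


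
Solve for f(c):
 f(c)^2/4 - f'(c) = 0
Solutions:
 f(c) = -4/(C1 + c)


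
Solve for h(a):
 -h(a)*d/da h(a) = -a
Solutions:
 h(a) = -sqrt(C1 + a^2)
 h(a) = sqrt(C1 + a^2)


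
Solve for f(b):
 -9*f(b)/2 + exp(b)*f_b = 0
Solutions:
 f(b) = C1*exp(-9*exp(-b)/2)


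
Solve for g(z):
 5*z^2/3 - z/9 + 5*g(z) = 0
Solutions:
 g(z) = z*(1 - 15*z)/45


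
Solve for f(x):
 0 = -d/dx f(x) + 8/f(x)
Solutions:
 f(x) = -sqrt(C1 + 16*x)
 f(x) = sqrt(C1 + 16*x)


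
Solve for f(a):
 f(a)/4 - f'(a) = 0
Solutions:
 f(a) = C1*exp(a/4)


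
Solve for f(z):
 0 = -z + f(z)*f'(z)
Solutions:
 f(z) = -sqrt(C1 + z^2)
 f(z) = sqrt(C1 + z^2)


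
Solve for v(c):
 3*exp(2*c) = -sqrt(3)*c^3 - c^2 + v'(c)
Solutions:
 v(c) = C1 + sqrt(3)*c^4/4 + c^3/3 + 3*exp(2*c)/2


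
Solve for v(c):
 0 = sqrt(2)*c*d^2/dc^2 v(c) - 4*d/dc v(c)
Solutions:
 v(c) = C1 + C2*c^(1 + 2*sqrt(2))


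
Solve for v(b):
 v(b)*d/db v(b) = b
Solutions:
 v(b) = -sqrt(C1 + b^2)
 v(b) = sqrt(C1 + b^2)


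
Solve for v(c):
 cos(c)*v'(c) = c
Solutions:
 v(c) = C1 + Integral(c/cos(c), c)


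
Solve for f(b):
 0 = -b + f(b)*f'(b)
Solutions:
 f(b) = -sqrt(C1 + b^2)
 f(b) = sqrt(C1 + b^2)


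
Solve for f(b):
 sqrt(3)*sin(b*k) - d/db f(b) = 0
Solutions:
 f(b) = C1 - sqrt(3)*cos(b*k)/k


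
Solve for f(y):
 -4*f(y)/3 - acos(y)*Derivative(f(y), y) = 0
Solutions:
 f(y) = C1*exp(-4*Integral(1/acos(y), y)/3)


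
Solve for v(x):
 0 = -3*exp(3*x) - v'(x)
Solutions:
 v(x) = C1 - exp(3*x)


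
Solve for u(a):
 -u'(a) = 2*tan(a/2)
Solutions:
 u(a) = C1 + 4*log(cos(a/2))


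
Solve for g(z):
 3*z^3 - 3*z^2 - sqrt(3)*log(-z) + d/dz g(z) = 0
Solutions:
 g(z) = C1 - 3*z^4/4 + z^3 + sqrt(3)*z*log(-z) - sqrt(3)*z


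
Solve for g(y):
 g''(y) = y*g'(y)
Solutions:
 g(y) = C1 + C2*erfi(sqrt(2)*y/2)


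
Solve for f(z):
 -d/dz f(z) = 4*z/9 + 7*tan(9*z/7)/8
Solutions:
 f(z) = C1 - 2*z^2/9 + 49*log(cos(9*z/7))/72


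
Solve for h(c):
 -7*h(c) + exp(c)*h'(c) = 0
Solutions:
 h(c) = C1*exp(-7*exp(-c))


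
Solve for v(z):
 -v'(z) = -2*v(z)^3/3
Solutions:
 v(z) = -sqrt(6)*sqrt(-1/(C1 + 2*z))/2
 v(z) = sqrt(6)*sqrt(-1/(C1 + 2*z))/2


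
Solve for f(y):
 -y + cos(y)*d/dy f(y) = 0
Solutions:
 f(y) = C1 + Integral(y/cos(y), y)


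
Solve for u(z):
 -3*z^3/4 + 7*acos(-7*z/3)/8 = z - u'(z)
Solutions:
 u(z) = C1 + 3*z^4/16 + z^2/2 - 7*z*acos(-7*z/3)/8 - sqrt(9 - 49*z^2)/8


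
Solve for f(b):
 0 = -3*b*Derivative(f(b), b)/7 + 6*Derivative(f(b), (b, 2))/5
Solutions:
 f(b) = C1 + C2*erfi(sqrt(35)*b/14)


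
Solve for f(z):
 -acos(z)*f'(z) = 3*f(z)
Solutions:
 f(z) = C1*exp(-3*Integral(1/acos(z), z))


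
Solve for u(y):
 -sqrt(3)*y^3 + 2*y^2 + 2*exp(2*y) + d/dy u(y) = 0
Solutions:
 u(y) = C1 + sqrt(3)*y^4/4 - 2*y^3/3 - exp(2*y)


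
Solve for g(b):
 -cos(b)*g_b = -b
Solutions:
 g(b) = C1 + Integral(b/cos(b), b)


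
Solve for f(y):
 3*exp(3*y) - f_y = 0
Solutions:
 f(y) = C1 + exp(3*y)


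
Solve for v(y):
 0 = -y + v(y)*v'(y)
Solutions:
 v(y) = -sqrt(C1 + y^2)
 v(y) = sqrt(C1 + y^2)


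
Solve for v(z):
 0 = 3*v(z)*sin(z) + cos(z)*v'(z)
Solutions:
 v(z) = C1*cos(z)^3


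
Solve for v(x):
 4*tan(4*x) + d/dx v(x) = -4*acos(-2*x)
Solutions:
 v(x) = C1 - 4*x*acos(-2*x) - 2*sqrt(1 - 4*x^2) + log(cos(4*x))


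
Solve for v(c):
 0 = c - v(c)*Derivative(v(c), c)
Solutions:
 v(c) = -sqrt(C1 + c^2)
 v(c) = sqrt(C1 + c^2)


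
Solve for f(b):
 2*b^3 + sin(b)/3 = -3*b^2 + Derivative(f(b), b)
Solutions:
 f(b) = C1 + b^4/2 + b^3 - cos(b)/3


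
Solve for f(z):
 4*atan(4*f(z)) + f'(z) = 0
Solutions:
 Integral(1/atan(4*_y), (_y, f(z))) = C1 - 4*z


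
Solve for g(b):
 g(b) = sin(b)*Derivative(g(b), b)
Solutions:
 g(b) = C1*sqrt(cos(b) - 1)/sqrt(cos(b) + 1)


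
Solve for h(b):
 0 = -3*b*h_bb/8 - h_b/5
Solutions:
 h(b) = C1 + C2*b^(7/15)


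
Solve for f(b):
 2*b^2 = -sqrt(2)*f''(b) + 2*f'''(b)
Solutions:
 f(b) = C1 + C2*b + C3*exp(sqrt(2)*b/2) - sqrt(2)*b^4/12 - 2*b^3/3 - 2*sqrt(2)*b^2


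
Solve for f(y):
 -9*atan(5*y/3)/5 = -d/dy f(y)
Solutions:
 f(y) = C1 + 9*y*atan(5*y/3)/5 - 27*log(25*y^2 + 9)/50


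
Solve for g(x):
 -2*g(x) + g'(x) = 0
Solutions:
 g(x) = C1*exp(2*x)


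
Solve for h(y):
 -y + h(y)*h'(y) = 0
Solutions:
 h(y) = -sqrt(C1 + y^2)
 h(y) = sqrt(C1 + y^2)


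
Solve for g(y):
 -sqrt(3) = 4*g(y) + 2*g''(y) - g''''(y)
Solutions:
 g(y) = C1*exp(-y*sqrt(1 + sqrt(5))) + C2*exp(y*sqrt(1 + sqrt(5))) + C3*sin(y*sqrt(-1 + sqrt(5))) + C4*cos(y*sqrt(-1 + sqrt(5))) - sqrt(3)/4


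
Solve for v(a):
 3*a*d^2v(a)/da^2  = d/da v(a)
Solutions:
 v(a) = C1 + C2*a^(4/3)


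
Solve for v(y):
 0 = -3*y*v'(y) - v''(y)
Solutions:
 v(y) = C1 + C2*erf(sqrt(6)*y/2)


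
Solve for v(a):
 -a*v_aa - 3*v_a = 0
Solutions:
 v(a) = C1 + C2/a^2


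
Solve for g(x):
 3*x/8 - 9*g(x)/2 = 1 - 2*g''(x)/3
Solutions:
 g(x) = C1*exp(-3*sqrt(3)*x/2) + C2*exp(3*sqrt(3)*x/2) + x/12 - 2/9


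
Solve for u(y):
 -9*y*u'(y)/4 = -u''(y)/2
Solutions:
 u(y) = C1 + C2*erfi(3*y/2)


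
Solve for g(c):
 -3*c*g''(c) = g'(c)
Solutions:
 g(c) = C1 + C2*c^(2/3)


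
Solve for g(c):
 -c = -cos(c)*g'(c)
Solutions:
 g(c) = C1 + Integral(c/cos(c), c)


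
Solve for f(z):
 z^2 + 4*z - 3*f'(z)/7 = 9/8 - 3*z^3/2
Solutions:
 f(z) = C1 + 7*z^4/8 + 7*z^3/9 + 14*z^2/3 - 21*z/8


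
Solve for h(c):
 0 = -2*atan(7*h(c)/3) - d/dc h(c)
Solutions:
 Integral(1/atan(7*_y/3), (_y, h(c))) = C1 - 2*c


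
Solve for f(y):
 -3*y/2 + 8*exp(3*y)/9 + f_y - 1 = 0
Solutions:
 f(y) = C1 + 3*y^2/4 + y - 8*exp(3*y)/27


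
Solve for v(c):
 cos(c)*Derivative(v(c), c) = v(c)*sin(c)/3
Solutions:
 v(c) = C1/cos(c)^(1/3)


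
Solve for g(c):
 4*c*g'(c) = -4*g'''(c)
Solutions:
 g(c) = C1 + Integral(C2*airyai(-c) + C3*airybi(-c), c)


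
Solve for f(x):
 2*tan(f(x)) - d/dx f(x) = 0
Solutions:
 f(x) = pi - asin(C1*exp(2*x))
 f(x) = asin(C1*exp(2*x))


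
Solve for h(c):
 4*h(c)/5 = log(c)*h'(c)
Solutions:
 h(c) = C1*exp(4*li(c)/5)


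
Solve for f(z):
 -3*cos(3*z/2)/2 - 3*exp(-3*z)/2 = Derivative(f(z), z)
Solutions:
 f(z) = C1 - sin(3*z/2) + exp(-3*z)/2


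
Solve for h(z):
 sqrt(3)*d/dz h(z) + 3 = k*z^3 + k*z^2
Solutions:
 h(z) = C1 + sqrt(3)*k*z^4/12 + sqrt(3)*k*z^3/9 - sqrt(3)*z


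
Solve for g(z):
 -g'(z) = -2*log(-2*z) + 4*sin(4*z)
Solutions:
 g(z) = C1 + 2*z*log(-z) - 2*z + 2*z*log(2) + cos(4*z)


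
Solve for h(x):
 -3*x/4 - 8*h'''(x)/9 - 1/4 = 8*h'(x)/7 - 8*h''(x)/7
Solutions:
 h(x) = C1 - 21*x^2/64 - 7*x/8 + (C2*sin(3*sqrt(19)*x/14) + C3*cos(3*sqrt(19)*x/14))*exp(9*x/14)


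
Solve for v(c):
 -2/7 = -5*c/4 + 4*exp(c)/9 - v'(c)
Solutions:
 v(c) = C1 - 5*c^2/8 + 2*c/7 + 4*exp(c)/9


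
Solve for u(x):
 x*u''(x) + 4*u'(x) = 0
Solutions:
 u(x) = C1 + C2/x^3


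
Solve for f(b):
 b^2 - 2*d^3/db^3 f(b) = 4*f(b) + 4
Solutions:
 f(b) = C3*exp(-2^(1/3)*b) + b^2/4 + (C1*sin(2^(1/3)*sqrt(3)*b/2) + C2*cos(2^(1/3)*sqrt(3)*b/2))*exp(2^(1/3)*b/2) - 1


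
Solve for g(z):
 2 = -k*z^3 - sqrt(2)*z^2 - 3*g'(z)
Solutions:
 g(z) = C1 - k*z^4/12 - sqrt(2)*z^3/9 - 2*z/3


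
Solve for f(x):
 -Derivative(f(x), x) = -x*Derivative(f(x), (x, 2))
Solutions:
 f(x) = C1 + C2*x^2


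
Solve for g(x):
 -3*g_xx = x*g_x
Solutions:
 g(x) = C1 + C2*erf(sqrt(6)*x/6)


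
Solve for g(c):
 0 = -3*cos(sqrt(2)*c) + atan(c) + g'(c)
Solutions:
 g(c) = C1 - c*atan(c) + log(c^2 + 1)/2 + 3*sqrt(2)*sin(sqrt(2)*c)/2


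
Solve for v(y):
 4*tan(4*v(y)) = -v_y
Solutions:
 v(y) = -asin(C1*exp(-16*y))/4 + pi/4
 v(y) = asin(C1*exp(-16*y))/4


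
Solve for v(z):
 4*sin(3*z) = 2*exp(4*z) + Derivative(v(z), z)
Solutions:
 v(z) = C1 - exp(4*z)/2 - 4*cos(3*z)/3


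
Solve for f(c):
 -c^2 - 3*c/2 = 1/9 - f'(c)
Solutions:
 f(c) = C1 + c^3/3 + 3*c^2/4 + c/9


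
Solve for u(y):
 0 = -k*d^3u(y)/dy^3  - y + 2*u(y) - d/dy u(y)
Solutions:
 u(y) = C1*exp(y*(3^(1/3)*(sqrt(3)*sqrt((27 + 1/k)/k^2) - 9/k)^(1/3)/6 - 3^(5/6)*I*(sqrt(3)*sqrt((27 + 1/k)/k^2) - 9/k)^(1/3)/6 + 2/(k*(-3^(1/3) + 3^(5/6)*I)*(sqrt(3)*sqrt((27 + 1/k)/k^2) - 9/k)^(1/3)))) + C2*exp(y*(3^(1/3)*(sqrt(3)*sqrt((27 + 1/k)/k^2) - 9/k)^(1/3)/6 + 3^(5/6)*I*(sqrt(3)*sqrt((27 + 1/k)/k^2) - 9/k)^(1/3)/6 - 2/(k*(3^(1/3) + 3^(5/6)*I)*(sqrt(3)*sqrt((27 + 1/k)/k^2) - 9/k)^(1/3)))) + C3*exp(3^(1/3)*y*(-(sqrt(3)*sqrt((27 + 1/k)/k^2) - 9/k)^(1/3) + 3^(1/3)/(k*(sqrt(3)*sqrt((27 + 1/k)/k^2) - 9/k)^(1/3)))/3) + y/2 + 1/4


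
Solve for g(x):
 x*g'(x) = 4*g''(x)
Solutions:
 g(x) = C1 + C2*erfi(sqrt(2)*x/4)


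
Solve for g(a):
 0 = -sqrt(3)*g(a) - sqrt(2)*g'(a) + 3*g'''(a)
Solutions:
 g(a) = C1*exp(-a*(2*2^(5/6)/(sqrt(243 - 8*sqrt(2)) + 9*sqrt(3))^(1/3) + 2^(2/3)*(sqrt(243 - 8*sqrt(2)) + 9*sqrt(3))^(1/3))/12)*sin(sqrt(3)*a*(-2*2^(5/6)/(sqrt(243 - 8*sqrt(2)) + 9*sqrt(3))^(1/3) + 2^(2/3)*(sqrt(243 - 8*sqrt(2)) + 9*sqrt(3))^(1/3))/12) + C2*exp(-a*(2*2^(5/6)/(sqrt(243 - 8*sqrt(2)) + 9*sqrt(3))^(1/3) + 2^(2/3)*(sqrt(243 - 8*sqrt(2)) + 9*sqrt(3))^(1/3))/12)*cos(sqrt(3)*a*(-2*2^(5/6)/(sqrt(243 - 8*sqrt(2)) + 9*sqrt(3))^(1/3) + 2^(2/3)*(sqrt(243 - 8*sqrt(2)) + 9*sqrt(3))^(1/3))/12) + C3*exp(a*(2*2^(5/6)/(sqrt(243 - 8*sqrt(2)) + 9*sqrt(3))^(1/3) + 2^(2/3)*(sqrt(243 - 8*sqrt(2)) + 9*sqrt(3))^(1/3))/6)


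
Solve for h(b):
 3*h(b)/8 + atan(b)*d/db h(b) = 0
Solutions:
 h(b) = C1*exp(-3*Integral(1/atan(b), b)/8)


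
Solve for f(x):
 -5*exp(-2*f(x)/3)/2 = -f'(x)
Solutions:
 f(x) = 3*log(-sqrt(C1 + 5*x)) - 3*log(3)/2
 f(x) = 3*log(C1 + 5*x)/2 - 3*log(3)/2


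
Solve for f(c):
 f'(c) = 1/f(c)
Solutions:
 f(c) = -sqrt(C1 + 2*c)
 f(c) = sqrt(C1 + 2*c)


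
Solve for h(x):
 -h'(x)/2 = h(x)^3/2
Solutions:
 h(x) = -sqrt(2)*sqrt(-1/(C1 - x))/2
 h(x) = sqrt(2)*sqrt(-1/(C1 - x))/2


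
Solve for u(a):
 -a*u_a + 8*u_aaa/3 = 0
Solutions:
 u(a) = C1 + Integral(C2*airyai(3^(1/3)*a/2) + C3*airybi(3^(1/3)*a/2), a)


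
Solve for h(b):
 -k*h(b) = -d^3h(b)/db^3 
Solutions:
 h(b) = C1*exp(b*k^(1/3)) + C2*exp(b*k^(1/3)*(-1 + sqrt(3)*I)/2) + C3*exp(-b*k^(1/3)*(1 + sqrt(3)*I)/2)


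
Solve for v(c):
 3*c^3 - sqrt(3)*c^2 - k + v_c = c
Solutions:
 v(c) = C1 - 3*c^4/4 + sqrt(3)*c^3/3 + c^2/2 + c*k


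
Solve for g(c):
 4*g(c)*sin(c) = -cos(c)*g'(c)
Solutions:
 g(c) = C1*cos(c)^4


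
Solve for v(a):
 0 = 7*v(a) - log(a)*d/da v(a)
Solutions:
 v(a) = C1*exp(7*li(a))


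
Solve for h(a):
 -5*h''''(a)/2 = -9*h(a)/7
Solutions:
 h(a) = C1*exp(-2^(1/4)*sqrt(3)*35^(3/4)*a/35) + C2*exp(2^(1/4)*sqrt(3)*35^(3/4)*a/35) + C3*sin(2^(1/4)*sqrt(3)*35^(3/4)*a/35) + C4*cos(2^(1/4)*sqrt(3)*35^(3/4)*a/35)


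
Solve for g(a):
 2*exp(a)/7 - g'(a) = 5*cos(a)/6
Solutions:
 g(a) = C1 + 2*exp(a)/7 - 5*sin(a)/6


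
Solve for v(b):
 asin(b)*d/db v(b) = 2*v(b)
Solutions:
 v(b) = C1*exp(2*Integral(1/asin(b), b))


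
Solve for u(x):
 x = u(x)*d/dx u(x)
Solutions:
 u(x) = -sqrt(C1 + x^2)
 u(x) = sqrt(C1 + x^2)


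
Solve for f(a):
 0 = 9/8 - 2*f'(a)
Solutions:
 f(a) = C1 + 9*a/16


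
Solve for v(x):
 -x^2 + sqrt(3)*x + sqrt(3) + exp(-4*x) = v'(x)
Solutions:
 v(x) = C1 - x^3/3 + sqrt(3)*x^2/2 + sqrt(3)*x - exp(-4*x)/4


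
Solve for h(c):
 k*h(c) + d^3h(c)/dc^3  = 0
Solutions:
 h(c) = C1*exp(c*(-k)^(1/3)) + C2*exp(c*(-k)^(1/3)*(-1 + sqrt(3)*I)/2) + C3*exp(-c*(-k)^(1/3)*(1 + sqrt(3)*I)/2)


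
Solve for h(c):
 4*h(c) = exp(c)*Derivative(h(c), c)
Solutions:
 h(c) = C1*exp(-4*exp(-c))


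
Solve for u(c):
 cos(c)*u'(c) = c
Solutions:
 u(c) = C1 + Integral(c/cos(c), c)


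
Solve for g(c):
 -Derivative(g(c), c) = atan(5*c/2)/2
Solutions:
 g(c) = C1 - c*atan(5*c/2)/2 + log(25*c^2 + 4)/10


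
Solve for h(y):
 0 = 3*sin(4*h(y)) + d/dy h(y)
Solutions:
 h(y) = -acos((-C1 - exp(24*y))/(C1 - exp(24*y)))/4 + pi/2
 h(y) = acos((-C1 - exp(24*y))/(C1 - exp(24*y)))/4


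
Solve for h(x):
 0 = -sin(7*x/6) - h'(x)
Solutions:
 h(x) = C1 + 6*cos(7*x/6)/7


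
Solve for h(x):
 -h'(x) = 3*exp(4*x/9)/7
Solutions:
 h(x) = C1 - 27*exp(4*x/9)/28


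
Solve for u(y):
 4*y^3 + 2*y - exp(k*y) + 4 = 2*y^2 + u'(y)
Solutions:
 u(y) = C1 + y^4 - 2*y^3/3 + y^2 + 4*y - exp(k*y)/k


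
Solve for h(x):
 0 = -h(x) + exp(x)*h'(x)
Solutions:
 h(x) = C1*exp(-exp(-x))


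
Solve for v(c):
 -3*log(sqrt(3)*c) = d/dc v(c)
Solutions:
 v(c) = C1 - 3*c*log(c) - 3*c*log(3)/2 + 3*c


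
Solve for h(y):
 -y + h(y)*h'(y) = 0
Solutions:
 h(y) = -sqrt(C1 + y^2)
 h(y) = sqrt(C1 + y^2)


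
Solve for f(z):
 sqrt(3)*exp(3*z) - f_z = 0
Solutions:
 f(z) = C1 + sqrt(3)*exp(3*z)/3


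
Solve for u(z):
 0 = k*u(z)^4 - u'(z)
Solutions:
 u(z) = (-1/(C1 + 3*k*z))^(1/3)
 u(z) = (-1/(C1 + k*z))^(1/3)*(-3^(2/3) - 3*3^(1/6)*I)/6
 u(z) = (-1/(C1 + k*z))^(1/3)*(-3^(2/3) + 3*3^(1/6)*I)/6


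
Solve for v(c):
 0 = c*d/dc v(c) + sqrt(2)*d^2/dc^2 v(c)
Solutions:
 v(c) = C1 + C2*erf(2^(1/4)*c/2)


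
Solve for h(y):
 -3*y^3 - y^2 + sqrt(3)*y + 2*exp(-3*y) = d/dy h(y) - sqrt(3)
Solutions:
 h(y) = C1 - 3*y^4/4 - y^3/3 + sqrt(3)*y^2/2 + sqrt(3)*y - 2*exp(-3*y)/3


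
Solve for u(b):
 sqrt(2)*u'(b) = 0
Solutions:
 u(b) = C1


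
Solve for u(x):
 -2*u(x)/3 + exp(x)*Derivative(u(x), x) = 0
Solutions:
 u(x) = C1*exp(-2*exp(-x)/3)


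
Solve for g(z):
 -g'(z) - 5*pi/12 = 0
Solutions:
 g(z) = C1 - 5*pi*z/12


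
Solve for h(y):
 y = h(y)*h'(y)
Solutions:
 h(y) = -sqrt(C1 + y^2)
 h(y) = sqrt(C1 + y^2)


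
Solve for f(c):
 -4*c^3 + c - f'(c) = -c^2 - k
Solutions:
 f(c) = C1 - c^4 + c^3/3 + c^2/2 + c*k


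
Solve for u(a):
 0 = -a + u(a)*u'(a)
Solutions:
 u(a) = -sqrt(C1 + a^2)
 u(a) = sqrt(C1 + a^2)


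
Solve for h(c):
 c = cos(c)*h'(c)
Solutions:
 h(c) = C1 + Integral(c/cos(c), c)


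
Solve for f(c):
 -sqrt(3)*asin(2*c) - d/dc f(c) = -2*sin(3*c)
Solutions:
 f(c) = C1 - sqrt(3)*(c*asin(2*c) + sqrt(1 - 4*c^2)/2) - 2*cos(3*c)/3


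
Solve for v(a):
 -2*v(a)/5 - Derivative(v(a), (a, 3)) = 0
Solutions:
 v(a) = C3*exp(-2^(1/3)*5^(2/3)*a/5) + (C1*sin(2^(1/3)*sqrt(3)*5^(2/3)*a/10) + C2*cos(2^(1/3)*sqrt(3)*5^(2/3)*a/10))*exp(2^(1/3)*5^(2/3)*a/10)


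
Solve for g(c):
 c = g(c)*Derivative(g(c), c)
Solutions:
 g(c) = -sqrt(C1 + c^2)
 g(c) = sqrt(C1 + c^2)


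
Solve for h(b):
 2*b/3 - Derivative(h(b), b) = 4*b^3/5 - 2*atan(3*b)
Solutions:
 h(b) = C1 - b^4/5 + b^2/3 + 2*b*atan(3*b) - log(9*b^2 + 1)/3


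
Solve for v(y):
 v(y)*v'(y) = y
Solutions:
 v(y) = -sqrt(C1 + y^2)
 v(y) = sqrt(C1 + y^2)


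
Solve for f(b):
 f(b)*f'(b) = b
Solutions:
 f(b) = -sqrt(C1 + b^2)
 f(b) = sqrt(C1 + b^2)


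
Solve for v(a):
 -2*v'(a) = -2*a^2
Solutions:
 v(a) = C1 + a^3/3
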